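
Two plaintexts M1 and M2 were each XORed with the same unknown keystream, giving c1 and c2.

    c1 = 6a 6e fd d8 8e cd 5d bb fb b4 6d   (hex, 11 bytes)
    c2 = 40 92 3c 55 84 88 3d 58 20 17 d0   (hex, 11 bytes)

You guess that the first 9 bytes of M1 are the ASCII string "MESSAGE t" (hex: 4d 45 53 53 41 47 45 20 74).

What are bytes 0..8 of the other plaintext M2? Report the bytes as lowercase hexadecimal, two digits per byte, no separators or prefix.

First, c1 ⊕ c2 = (M1 ⊕ K) ⊕ (M2 ⊕ K) = M1 ⊕ M2, so the key drops out. Then M2 = (M1 ⊕ M2) ⊕ M1 over the first 9 bytes.
byte 0: (6a XOR 40) XOR 4d = 2a XOR 4d = 67
byte 1: (6e XOR 92) XOR 45 = fc XOR 45 = b9
byte 2: (fd XOR 3c) XOR 53 = c1 XOR 53 = 92
byte 3: (d8 XOR 55) XOR 53 = 8d XOR 53 = de
byte 4: (8e XOR 84) XOR 41 = 0a XOR 41 = 4b
byte 5: (cd XOR 88) XOR 47 = 45 XOR 47 = 02
byte 6: (5d XOR 3d) XOR 45 = 60 XOR 45 = 25
byte 7: (bb XOR 58) XOR 20 = e3 XOR 20 = c3
byte 8: (fb XOR 20) XOR 74 = db XOR 74 = af

67b992de4b0225c3af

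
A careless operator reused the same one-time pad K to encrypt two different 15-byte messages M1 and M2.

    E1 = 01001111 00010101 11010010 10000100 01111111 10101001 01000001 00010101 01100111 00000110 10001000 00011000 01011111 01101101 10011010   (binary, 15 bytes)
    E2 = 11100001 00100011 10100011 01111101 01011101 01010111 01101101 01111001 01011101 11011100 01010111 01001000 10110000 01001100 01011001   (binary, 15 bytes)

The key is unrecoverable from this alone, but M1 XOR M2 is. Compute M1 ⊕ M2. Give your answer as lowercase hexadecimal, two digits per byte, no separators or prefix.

E1 ⊕ E2 = (M1 ⊕ K) ⊕ (M2 ⊕ K) = M1 ⊕ M2 — the shared key cancels under XOR.
byte 0: 01001111 ⊕ 11100001 = 10101110
byte 1: 00010101 ⊕ 00100011 = 00110110
byte 2: 11010010 ⊕ 10100011 = 01110001
byte 3: 10000100 ⊕ 01111101 = 11111001
byte 4: 01111111 ⊕ 01011101 = 00100010
byte 5: 10101001 ⊕ 01010111 = 11111110
byte 6: 01000001 ⊕ 01101101 = 00101100
byte 7: 00010101 ⊕ 01111001 = 01101100
byte 8: 01100111 ⊕ 01011101 = 00111010
byte 9: 00000110 ⊕ 11011100 = 11011010
byte 10: 10001000 ⊕ 01010111 = 11011111
byte 11: 00011000 ⊕ 01001000 = 01010000
byte 12: 01011111 ⊕ 10110000 = 11101111
byte 13: 01101101 ⊕ 01001100 = 00100001
byte 14: 10011010 ⊕ 01011001 = 11000011

ae3671f922fe2c6c3adadf50ef21c3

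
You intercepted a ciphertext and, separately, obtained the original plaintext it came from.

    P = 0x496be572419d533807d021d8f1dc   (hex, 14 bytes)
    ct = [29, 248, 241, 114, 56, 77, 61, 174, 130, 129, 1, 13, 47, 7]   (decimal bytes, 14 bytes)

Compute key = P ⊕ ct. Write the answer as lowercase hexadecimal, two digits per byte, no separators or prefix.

5493140079d06e96855120d5dedb

Since ct = P ⊕ key, XORing both sides with P gives key = P ⊕ ct.
49 XOR 1d = 54
6b XOR f8 = 93
e5 XOR f1 = 14
72 XOR 72 = 00
41 XOR 38 = 79
9d XOR 4d = d0
53 XOR 3d = 6e
38 XOR ae = 96
07 XOR 82 = 85
d0 XOR 81 = 51
21 XOR 01 = 20
d8 XOR 0d = d5
f1 XOR 2f = de
dc XOR 07 = db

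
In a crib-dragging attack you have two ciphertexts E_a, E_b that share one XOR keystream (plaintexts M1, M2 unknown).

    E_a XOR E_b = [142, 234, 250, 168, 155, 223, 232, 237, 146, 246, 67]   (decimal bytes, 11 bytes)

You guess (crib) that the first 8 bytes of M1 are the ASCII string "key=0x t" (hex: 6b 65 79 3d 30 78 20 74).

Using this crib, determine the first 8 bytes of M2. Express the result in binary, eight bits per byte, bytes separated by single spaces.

Since E_a ⊕ E_b = M1 ⊕ M2, XORing with the guessed M1 bytes yields the corresponding M2 bytes: M2 = (E_a ⊕ E_b) ⊕ M1.
byte 0: 10001110 ^ 01101011 = 11100101
byte 1: 11101010 ^ 01100101 = 10001111
byte 2: 11111010 ^ 01111001 = 10000011
byte 3: 10101000 ^ 00111101 = 10010101
byte 4: 10011011 ^ 00110000 = 10101011
byte 5: 11011111 ^ 01111000 = 10100111
byte 6: 11101000 ^ 00100000 = 11001000
byte 7: 11101101 ^ 01110100 = 10011001

11100101 10001111 10000011 10010101 10101011 10100111 11001000 10011001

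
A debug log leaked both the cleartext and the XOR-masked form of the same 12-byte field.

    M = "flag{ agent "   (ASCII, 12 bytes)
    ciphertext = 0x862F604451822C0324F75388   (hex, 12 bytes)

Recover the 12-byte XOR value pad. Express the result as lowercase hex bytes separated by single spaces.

e0 43 01 23 2a a2 4d 64 41 99 27 a8

Since ciphertext = M ⊕ pad, XORing both sides with M gives pad = M ⊕ ciphertext.
66 XOR 86 = e0
6c XOR 2f = 43
61 XOR 60 = 01
67 XOR 44 = 23
7b XOR 51 = 2a
20 XOR 82 = a2
61 XOR 2c = 4d
67 XOR 03 = 64
65 XOR 24 = 41
6e XOR f7 = 99
74 XOR 53 = 27
20 XOR 88 = a8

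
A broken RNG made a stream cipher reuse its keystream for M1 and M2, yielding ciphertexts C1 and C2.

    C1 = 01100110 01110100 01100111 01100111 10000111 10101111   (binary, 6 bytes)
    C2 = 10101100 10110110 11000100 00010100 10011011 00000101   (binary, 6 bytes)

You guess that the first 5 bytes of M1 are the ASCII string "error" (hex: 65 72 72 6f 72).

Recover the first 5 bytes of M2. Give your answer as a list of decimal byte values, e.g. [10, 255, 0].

First, C1 ⊕ C2 = (M1 ⊕ K) ⊕ (M2 ⊕ K) = M1 ⊕ M2, so the key drops out. Then M2 = (M1 ⊕ M2) ⊕ M1 over the first 5 bytes.
byte 0: (66 xor ac) xor 65 = ca xor 65 = af
byte 1: (74 xor b6) xor 72 = c2 xor 72 = b0
byte 2: (67 xor c4) xor 72 = a3 xor 72 = d1
byte 3: (67 xor 14) xor 6f = 73 xor 6f = 1c
byte 4: (87 xor 9b) xor 72 = 1c xor 72 = 6e

[175, 176, 209, 28, 110]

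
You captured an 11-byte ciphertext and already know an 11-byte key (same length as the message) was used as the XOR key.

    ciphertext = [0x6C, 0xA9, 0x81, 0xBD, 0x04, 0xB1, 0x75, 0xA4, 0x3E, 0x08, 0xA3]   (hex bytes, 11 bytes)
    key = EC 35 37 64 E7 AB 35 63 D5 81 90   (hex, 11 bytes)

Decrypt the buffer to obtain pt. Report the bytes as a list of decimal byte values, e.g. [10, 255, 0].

[128, 156, 182, 217, 227, 26, 64, 199, 235, 137, 51]

byte 0: 108 ^ 236 = 128
byte 1: 169 ^  53 = 156
byte 2: 129 ^  55 = 182
byte 3: 189 ^ 100 = 217
byte 4:   4 ^ 231 = 227
byte 5: 177 ^ 171 =  26
byte 6: 117 ^  53 =  64
byte 7: 164 ^  99 = 199
byte 8:  62 ^ 213 = 235
byte 9:   8 ^ 129 = 137
byte 10: 163 ^ 144 =  51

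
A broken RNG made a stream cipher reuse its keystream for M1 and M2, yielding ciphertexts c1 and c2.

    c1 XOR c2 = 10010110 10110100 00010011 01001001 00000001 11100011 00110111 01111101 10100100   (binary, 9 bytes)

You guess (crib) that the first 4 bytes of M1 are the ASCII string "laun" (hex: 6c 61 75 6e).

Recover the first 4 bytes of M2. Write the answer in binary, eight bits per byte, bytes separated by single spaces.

Since c1 ⊕ c2 = M1 ⊕ M2, XORing with the guessed M1 bytes yields the corresponding M2 bytes: M2 = (c1 ⊕ c2) ⊕ M1.
byte 0: 10010110 ⊕ 01101100 = 11111010
byte 1: 10110100 ⊕ 01100001 = 11010101
byte 2: 00010011 ⊕ 01110101 = 01100110
byte 3: 01001001 ⊕ 01101110 = 00100111

11111010 11010101 01100110 00100111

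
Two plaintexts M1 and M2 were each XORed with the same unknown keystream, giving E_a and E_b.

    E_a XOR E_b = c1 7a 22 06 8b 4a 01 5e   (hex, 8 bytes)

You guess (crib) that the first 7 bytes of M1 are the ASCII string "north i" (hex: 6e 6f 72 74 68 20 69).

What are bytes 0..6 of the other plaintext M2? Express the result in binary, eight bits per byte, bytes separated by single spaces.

10101111 00010101 01010000 01110010 11100011 01101010 01101000

Since E_a ⊕ E_b = M1 ⊕ M2, XORing with the guessed M1 bytes yields the corresponding M2 bytes: M2 = (E_a ⊕ E_b) ⊕ M1.
c1 ⊕ 6e = af
7a ⊕ 6f = 15
22 ⊕ 72 = 50
06 ⊕ 74 = 72
8b ⊕ 68 = e3
4a ⊕ 20 = 6a
01 ⊕ 69 = 68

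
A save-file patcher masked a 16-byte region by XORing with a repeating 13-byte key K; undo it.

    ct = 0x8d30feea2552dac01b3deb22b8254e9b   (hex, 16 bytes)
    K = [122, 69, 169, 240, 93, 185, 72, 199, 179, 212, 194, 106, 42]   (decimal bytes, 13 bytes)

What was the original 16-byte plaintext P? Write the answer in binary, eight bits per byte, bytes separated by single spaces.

The 13-byte key repeats, so the effective keystream is 7a 45 a9 f0 5d b9 48 c7 b3 d4 c2 6a 2a 7a 45 a9.
byte 0: 8d XOR 7a = f7
byte 1: 30 XOR 45 = 75
byte 2: fe XOR a9 = 57
byte 3: ea XOR f0 = 1a
byte 4: 25 XOR 5d = 78
byte 5: 52 XOR b9 = eb
byte 6: da XOR 48 = 92
byte 7: c0 XOR c7 = 07
byte 8: 1b XOR b3 = a8
byte 9: 3d XOR d4 = e9
byte 10: eb XOR c2 = 29
byte 11: 22 XOR 6a = 48
byte 12: b8 XOR 2a = 92
byte 13: 25 XOR 7a = 5f
byte 14: 4e XOR 45 = 0b
byte 15: 9b XOR a9 = 32

11110111 01110101 01010111 00011010 01111000 11101011 10010010 00000111 10101000 11101001 00101001 01001000 10010010 01011111 00001011 00110010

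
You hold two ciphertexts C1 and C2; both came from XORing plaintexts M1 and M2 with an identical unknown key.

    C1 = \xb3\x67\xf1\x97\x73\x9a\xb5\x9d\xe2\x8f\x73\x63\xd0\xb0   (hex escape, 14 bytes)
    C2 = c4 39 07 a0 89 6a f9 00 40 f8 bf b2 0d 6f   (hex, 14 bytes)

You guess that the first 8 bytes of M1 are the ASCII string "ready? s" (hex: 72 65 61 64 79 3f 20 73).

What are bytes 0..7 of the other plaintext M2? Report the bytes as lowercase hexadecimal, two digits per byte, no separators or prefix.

First, C1 ⊕ C2 = (M1 ⊕ K) ⊕ (M2 ⊕ K) = M1 ⊕ M2, so the key drops out. Then M2 = (M1 ⊕ M2) ⊕ M1 over the first 8 bytes.
byte 0: (b3 ⊕ c4) ⊕ 72 = 77 ⊕ 72 = 05
byte 1: (67 ⊕ 39) ⊕ 65 = 5e ⊕ 65 = 3b
byte 2: (f1 ⊕ 07) ⊕ 61 = f6 ⊕ 61 = 97
byte 3: (97 ⊕ a0) ⊕ 64 = 37 ⊕ 64 = 53
byte 4: (73 ⊕ 89) ⊕ 79 = fa ⊕ 79 = 83
byte 5: (9a ⊕ 6a) ⊕ 3f = f0 ⊕ 3f = cf
byte 6: (b5 ⊕ f9) ⊕ 20 = 4c ⊕ 20 = 6c
byte 7: (9d ⊕ 00) ⊕ 73 = 9d ⊕ 73 = ee

053b975383cf6cee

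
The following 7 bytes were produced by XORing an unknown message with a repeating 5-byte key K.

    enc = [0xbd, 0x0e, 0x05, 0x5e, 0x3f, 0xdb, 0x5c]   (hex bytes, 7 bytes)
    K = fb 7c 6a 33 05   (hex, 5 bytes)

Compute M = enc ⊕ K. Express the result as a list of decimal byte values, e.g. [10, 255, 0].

[70, 114, 111, 109, 58, 32, 32]

The 5-byte key repeats, so the effective keystream is fb 7c 6a 33 05 fb 7c.
byte 0: 189 xor 251 =  70
byte 1:  14 xor 124 = 114
byte 2:   5 xor 106 = 111
byte 3:  94 xor  51 = 109
byte 4:  63 xor   5 =  58
byte 5: 219 xor 251 =  32
byte 6:  92 xor 124 =  32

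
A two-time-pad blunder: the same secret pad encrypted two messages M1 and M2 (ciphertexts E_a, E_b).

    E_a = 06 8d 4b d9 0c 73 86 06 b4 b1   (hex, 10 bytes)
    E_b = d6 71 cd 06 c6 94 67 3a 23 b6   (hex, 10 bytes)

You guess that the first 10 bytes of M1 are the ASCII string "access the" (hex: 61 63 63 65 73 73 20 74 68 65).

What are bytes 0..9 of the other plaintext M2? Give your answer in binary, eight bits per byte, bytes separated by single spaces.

10110001 10011111 11100101 10111010 10111001 10010100 11000001 01001000 11111111 01100010

First, E_a ⊕ E_b = (M1 ⊕ K) ⊕ (M2 ⊕ K) = M1 ⊕ M2, so the key drops out. Then M2 = (M1 ⊕ M2) ⊕ M1 over the first 10 bytes.
byte 0: (06 XOR d6) XOR 61 = d0 XOR 61 = b1
byte 1: (8d XOR 71) XOR 63 = fc XOR 63 = 9f
byte 2: (4b XOR cd) XOR 63 = 86 XOR 63 = e5
byte 3: (d9 XOR 06) XOR 65 = df XOR 65 = ba
byte 4: (0c XOR c6) XOR 73 = ca XOR 73 = b9
byte 5: (73 XOR 94) XOR 73 = e7 XOR 73 = 94
byte 6: (86 XOR 67) XOR 20 = e1 XOR 20 = c1
byte 7: (06 XOR 3a) XOR 74 = 3c XOR 74 = 48
byte 8: (b4 XOR 23) XOR 68 = 97 XOR 68 = ff
byte 9: (b1 XOR b6) XOR 65 = 07 XOR 65 = 62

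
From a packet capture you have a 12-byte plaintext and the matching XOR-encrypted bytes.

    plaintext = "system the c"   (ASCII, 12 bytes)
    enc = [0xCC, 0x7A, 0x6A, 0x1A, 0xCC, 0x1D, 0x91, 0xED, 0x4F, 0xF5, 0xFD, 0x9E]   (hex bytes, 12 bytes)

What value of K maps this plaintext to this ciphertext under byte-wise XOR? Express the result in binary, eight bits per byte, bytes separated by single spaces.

Since enc = plaintext ⊕ K, XORing both sides with plaintext gives K = plaintext ⊕ enc.
byte 0: 115 XOR 204 = 191
byte 1: 121 XOR 122 =   3
byte 2: 115 XOR 106 =  25
byte 3: 116 XOR  26 = 110
byte 4: 101 XOR 204 = 169
byte 5: 109 XOR  29 = 112
byte 6:  32 XOR 145 = 177
byte 7: 116 XOR 237 = 153
byte 8: 104 XOR  79 =  39
byte 9: 101 XOR 245 = 144
byte 10:  32 XOR 253 = 221
byte 11:  99 XOR 158 = 253

10111111 00000011 00011001 01101110 10101001 01110000 10110001 10011001 00100111 10010000 11011101 11111101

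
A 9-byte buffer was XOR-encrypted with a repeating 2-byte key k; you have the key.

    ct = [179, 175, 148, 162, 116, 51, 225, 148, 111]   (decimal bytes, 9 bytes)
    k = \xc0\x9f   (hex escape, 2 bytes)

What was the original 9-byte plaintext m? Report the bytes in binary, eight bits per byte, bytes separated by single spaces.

01110011 00110000 01010100 00111101 10110100 10101100 00100001 00001011 10101111

The 2-byte key repeats, so the effective keystream is c0 9f c0 9f c0 9f c0 9f c0.
byte 0: b3 XOR c0 = 73
byte 1: af XOR 9f = 30
byte 2: 94 XOR c0 = 54
byte 3: a2 XOR 9f = 3d
byte 4: 74 XOR c0 = b4
byte 5: 33 XOR 9f = ac
byte 6: e1 XOR c0 = 21
byte 7: 94 XOR 9f = 0b
byte 8: 6f XOR c0 = af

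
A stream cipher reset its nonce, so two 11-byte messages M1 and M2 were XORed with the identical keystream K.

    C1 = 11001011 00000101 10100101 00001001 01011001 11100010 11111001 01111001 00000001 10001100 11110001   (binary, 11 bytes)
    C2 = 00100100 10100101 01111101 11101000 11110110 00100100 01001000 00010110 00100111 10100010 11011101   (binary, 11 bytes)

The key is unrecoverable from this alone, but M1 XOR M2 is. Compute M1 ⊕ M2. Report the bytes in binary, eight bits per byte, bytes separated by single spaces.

11101111 10100000 11011000 11100001 10101111 11000110 10110001 01101111 00100110 00101110 00101100

C1 ⊕ C2 = (M1 ⊕ K) ⊕ (M2 ⊕ K) = M1 ⊕ M2 — the shared key cancels under XOR.
11001011 xor 00100100 = 11101111
00000101 xor 10100101 = 10100000
10100101 xor 01111101 = 11011000
00001001 xor 11101000 = 11100001
01011001 xor 11110110 = 10101111
11100010 xor 00100100 = 11000110
11111001 xor 01001000 = 10110001
01111001 xor 00010110 = 01101111
00000001 xor 00100111 = 00100110
10001100 xor 10100010 = 00101110
11110001 xor 11011101 = 00101100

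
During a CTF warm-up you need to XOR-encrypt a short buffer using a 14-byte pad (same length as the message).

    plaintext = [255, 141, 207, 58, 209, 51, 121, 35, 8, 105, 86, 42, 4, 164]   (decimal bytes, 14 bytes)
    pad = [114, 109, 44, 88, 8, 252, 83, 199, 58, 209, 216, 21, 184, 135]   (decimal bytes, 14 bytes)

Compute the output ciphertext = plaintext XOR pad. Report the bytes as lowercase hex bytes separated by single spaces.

XOR is its own inverse, so applying the key byte-wise gives the result directly.
255 ^ 114 = 141
141 ^ 109 = 224
207 ^  44 = 227
 58 ^  88 =  98
209 ^   8 = 217
 51 ^ 252 = 207
121 ^  83 =  42
 35 ^ 199 = 228
  8 ^  58 =  50
105 ^ 209 = 184
 86 ^ 216 = 142
 42 ^  21 =  63
  4 ^ 184 = 188
164 ^ 135 =  35

8d e0 e3 62 d9 cf 2a e4 32 b8 8e 3f bc 23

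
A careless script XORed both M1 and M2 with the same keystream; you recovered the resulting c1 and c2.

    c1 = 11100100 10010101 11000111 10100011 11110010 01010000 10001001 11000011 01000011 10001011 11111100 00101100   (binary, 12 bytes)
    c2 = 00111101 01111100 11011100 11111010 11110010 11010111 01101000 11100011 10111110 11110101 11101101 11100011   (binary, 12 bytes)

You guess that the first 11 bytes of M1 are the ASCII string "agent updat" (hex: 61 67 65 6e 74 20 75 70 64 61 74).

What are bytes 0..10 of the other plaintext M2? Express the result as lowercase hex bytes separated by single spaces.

First, c1 ⊕ c2 = (M1 ⊕ K) ⊕ (M2 ⊕ K) = M1 ⊕ M2, so the key drops out. Then M2 = (M1 ⊕ M2) ⊕ M1 over the first 11 bytes.
byte 0: (e4 ⊕ 3d) ⊕ 61 = d9 ⊕ 61 = b8
byte 1: (95 ⊕ 7c) ⊕ 67 = e9 ⊕ 67 = 8e
byte 2: (c7 ⊕ dc) ⊕ 65 = 1b ⊕ 65 = 7e
byte 3: (a3 ⊕ fa) ⊕ 6e = 59 ⊕ 6e = 37
byte 4: (f2 ⊕ f2) ⊕ 74 = 00 ⊕ 74 = 74
byte 5: (50 ⊕ d7) ⊕ 20 = 87 ⊕ 20 = a7
byte 6: (89 ⊕ 68) ⊕ 75 = e1 ⊕ 75 = 94
byte 7: (c3 ⊕ e3) ⊕ 70 = 20 ⊕ 70 = 50
byte 8: (43 ⊕ be) ⊕ 64 = fd ⊕ 64 = 99
byte 9: (8b ⊕ f5) ⊕ 61 = 7e ⊕ 61 = 1f
byte 10: (fc ⊕ ed) ⊕ 74 = 11 ⊕ 74 = 65

b8 8e 7e 37 74 a7 94 50 99 1f 65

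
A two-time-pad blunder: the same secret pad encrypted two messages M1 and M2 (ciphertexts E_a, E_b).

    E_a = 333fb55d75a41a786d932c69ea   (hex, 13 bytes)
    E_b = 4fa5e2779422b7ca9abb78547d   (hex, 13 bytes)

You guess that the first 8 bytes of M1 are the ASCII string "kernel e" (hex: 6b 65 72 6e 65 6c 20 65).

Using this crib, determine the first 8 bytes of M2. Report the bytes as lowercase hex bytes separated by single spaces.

17 ff 25 44 84 ea 8d d7

First, E_a ⊕ E_b = (M1 ⊕ K) ⊕ (M2 ⊕ K) = M1 ⊕ M2, so the key drops out. Then M2 = (M1 ⊕ M2) ⊕ M1 over the first 8 bytes.
byte 0: (33 xor 4f) xor 6b = 7c xor 6b = 17
byte 1: (3f xor a5) xor 65 = 9a xor 65 = ff
byte 2: (b5 xor e2) xor 72 = 57 xor 72 = 25
byte 3: (5d xor 77) xor 6e = 2a xor 6e = 44
byte 4: (75 xor 94) xor 65 = e1 xor 65 = 84
byte 5: (a4 xor 22) xor 6c = 86 xor 6c = ea
byte 6: (1a xor b7) xor 20 = ad xor 20 = 8d
byte 7: (78 xor ca) xor 65 = b2 xor 65 = d7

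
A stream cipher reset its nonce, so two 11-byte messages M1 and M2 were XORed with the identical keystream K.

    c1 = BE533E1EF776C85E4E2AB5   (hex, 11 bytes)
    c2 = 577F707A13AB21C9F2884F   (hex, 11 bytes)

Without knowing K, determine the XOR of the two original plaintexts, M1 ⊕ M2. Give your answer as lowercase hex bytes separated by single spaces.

c1 ⊕ c2 = (M1 ⊕ K) ⊕ (M2 ⊕ K) = M1 ⊕ M2 — the shared key cancels under XOR.
byte 0: 190 xor  87 = 233
byte 1:  83 xor 127 =  44
byte 2:  62 xor 112 =  78
byte 3:  30 xor 122 = 100
byte 4: 247 xor  19 = 228
byte 5: 118 xor 171 = 221
byte 6: 200 xor  33 = 233
byte 7:  94 xor 201 = 151
byte 8:  78 xor 242 = 188
byte 9:  42 xor 136 = 162
byte 10: 181 xor  79 = 250

e9 2c 4e 64 e4 dd e9 97 bc a2 fa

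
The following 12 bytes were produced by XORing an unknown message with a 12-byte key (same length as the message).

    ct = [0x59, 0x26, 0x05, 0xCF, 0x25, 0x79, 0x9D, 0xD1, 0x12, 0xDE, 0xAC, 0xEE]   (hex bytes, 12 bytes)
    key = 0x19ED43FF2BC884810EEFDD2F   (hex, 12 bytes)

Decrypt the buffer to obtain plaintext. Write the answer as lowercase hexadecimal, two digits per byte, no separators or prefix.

XOR is its own inverse, so applying the key byte-wise gives the result directly.
byte 0: 01011001 ^ 00011001 = 01000000
byte 1: 00100110 ^ 11101101 = 11001011
byte 2: 00000101 ^ 01000011 = 01000110
byte 3: 11001111 ^ 11111111 = 00110000
byte 4: 00100101 ^ 00101011 = 00001110
byte 5: 01111001 ^ 11001000 = 10110001
byte 6: 10011101 ^ 10000100 = 00011001
byte 7: 11010001 ^ 10000001 = 01010000
byte 8: 00010010 ^ 00001110 = 00011100
byte 9: 11011110 ^ 11101111 = 00110001
byte 10: 10101100 ^ 11011101 = 01110001
byte 11: 11101110 ^ 00101111 = 11000001

40cb46300eb119501c3171c1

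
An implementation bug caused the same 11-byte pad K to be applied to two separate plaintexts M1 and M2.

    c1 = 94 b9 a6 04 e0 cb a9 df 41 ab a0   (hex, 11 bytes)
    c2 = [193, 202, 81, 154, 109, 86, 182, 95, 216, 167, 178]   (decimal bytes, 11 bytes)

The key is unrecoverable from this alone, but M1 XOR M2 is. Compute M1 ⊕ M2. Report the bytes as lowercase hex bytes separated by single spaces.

55 73 f7 9e 8d 9d 1f 80 99 0c 12

c1 ⊕ c2 = (M1 ⊕ K) ⊕ (M2 ⊕ K) = M1 ⊕ M2 — the shared key cancels under XOR.
94 ⊕ c1 = 55
b9 ⊕ ca = 73
a6 ⊕ 51 = f7
04 ⊕ 9a = 9e
e0 ⊕ 6d = 8d
cb ⊕ 56 = 9d
a9 ⊕ b6 = 1f
df ⊕ 5f = 80
41 ⊕ d8 = 99
ab ⊕ a7 = 0c
a0 ⊕ b2 = 12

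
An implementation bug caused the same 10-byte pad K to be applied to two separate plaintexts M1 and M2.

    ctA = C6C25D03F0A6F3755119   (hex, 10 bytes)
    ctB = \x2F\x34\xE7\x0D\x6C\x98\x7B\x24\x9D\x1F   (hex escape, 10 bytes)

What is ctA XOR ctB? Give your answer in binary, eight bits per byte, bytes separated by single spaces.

ctA ⊕ ctB = (M1 ⊕ K) ⊕ (M2 ⊕ K) = M1 ⊕ M2 — the shared key cancels under XOR.
c6 xor 2f = e9
c2 xor 34 = f6
5d xor e7 = ba
03 xor 0d = 0e
f0 xor 6c = 9c
a6 xor 98 = 3e
f3 xor 7b = 88
75 xor 24 = 51
51 xor 9d = cc
19 xor 1f = 06

11101001 11110110 10111010 00001110 10011100 00111110 10001000 01010001 11001100 00000110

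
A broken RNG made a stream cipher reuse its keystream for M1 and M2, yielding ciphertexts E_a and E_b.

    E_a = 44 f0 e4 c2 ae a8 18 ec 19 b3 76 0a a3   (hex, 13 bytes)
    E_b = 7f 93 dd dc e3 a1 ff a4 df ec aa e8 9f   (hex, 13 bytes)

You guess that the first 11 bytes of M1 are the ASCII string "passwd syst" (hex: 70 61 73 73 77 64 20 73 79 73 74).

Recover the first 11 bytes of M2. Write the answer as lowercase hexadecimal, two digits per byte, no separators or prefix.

First, E_a ⊕ E_b = (M1 ⊕ K) ⊕ (M2 ⊕ K) = M1 ⊕ M2, so the key drops out. Then M2 = (M1 ⊕ M2) ⊕ M1 over the first 11 bytes.
byte 0: (44 xor 7f) xor 70 = 3b xor 70 = 4b
byte 1: (f0 xor 93) xor 61 = 63 xor 61 = 02
byte 2: (e4 xor dd) xor 73 = 39 xor 73 = 4a
byte 3: (c2 xor dc) xor 73 = 1e xor 73 = 6d
byte 4: (ae xor e3) xor 77 = 4d xor 77 = 3a
byte 5: (a8 xor a1) xor 64 = 09 xor 64 = 6d
byte 6: (18 xor ff) xor 20 = e7 xor 20 = c7
byte 7: (ec xor a4) xor 73 = 48 xor 73 = 3b
byte 8: (19 xor df) xor 79 = c6 xor 79 = bf
byte 9: (b3 xor ec) xor 73 = 5f xor 73 = 2c
byte 10: (76 xor aa) xor 74 = dc xor 74 = a8

4b024a6d3a6dc73bbf2ca8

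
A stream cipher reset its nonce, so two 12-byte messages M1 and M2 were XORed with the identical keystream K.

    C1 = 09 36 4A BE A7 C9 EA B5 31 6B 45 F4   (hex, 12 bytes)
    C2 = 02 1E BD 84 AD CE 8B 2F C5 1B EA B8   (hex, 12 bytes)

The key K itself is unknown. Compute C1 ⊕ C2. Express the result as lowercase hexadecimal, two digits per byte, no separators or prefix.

C1 ⊕ C2 = (M1 ⊕ K) ⊕ (M2 ⊕ K) = M1 ⊕ M2 — the shared key cancels under XOR.
00001001 ⊕ 00000010 = 00001011
00110110 ⊕ 00011110 = 00101000
01001010 ⊕ 10111101 = 11110111
10111110 ⊕ 10000100 = 00111010
10100111 ⊕ 10101101 = 00001010
11001001 ⊕ 11001110 = 00000111
11101010 ⊕ 10001011 = 01100001
10110101 ⊕ 00101111 = 10011010
00110001 ⊕ 11000101 = 11110100
01101011 ⊕ 00011011 = 01110000
01000101 ⊕ 11101010 = 10101111
11110100 ⊕ 10111000 = 01001100

0b28f73a0a07619af470af4c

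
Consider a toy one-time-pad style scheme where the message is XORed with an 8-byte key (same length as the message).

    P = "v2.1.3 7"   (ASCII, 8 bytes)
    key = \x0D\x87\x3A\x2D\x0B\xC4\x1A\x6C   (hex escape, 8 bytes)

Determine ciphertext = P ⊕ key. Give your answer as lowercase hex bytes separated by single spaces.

7b b5 14 1c 25 f7 3a 5b

76 XOR 0d = 7b
32 XOR 87 = b5
2e XOR 3a = 14
31 XOR 2d = 1c
2e XOR 0b = 25
33 XOR c4 = f7
20 XOR 1a = 3a
37 XOR 6c = 5b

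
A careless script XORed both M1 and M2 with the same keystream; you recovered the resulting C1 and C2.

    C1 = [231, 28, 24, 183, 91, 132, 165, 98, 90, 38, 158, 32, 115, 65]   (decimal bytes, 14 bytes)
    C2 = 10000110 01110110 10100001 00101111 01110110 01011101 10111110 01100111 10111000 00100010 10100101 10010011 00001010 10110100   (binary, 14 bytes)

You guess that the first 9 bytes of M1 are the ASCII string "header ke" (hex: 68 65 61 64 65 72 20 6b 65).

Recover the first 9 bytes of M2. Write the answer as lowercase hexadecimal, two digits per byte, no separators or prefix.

090fd8fc48ab3b6e87

First, C1 ⊕ C2 = (M1 ⊕ K) ⊕ (M2 ⊕ K) = M1 ⊕ M2, so the key drops out. Then M2 = (M1 ⊕ M2) ⊕ M1 over the first 9 bytes.
byte 0: (e7 xor 86) xor 68 = 61 xor 68 = 09
byte 1: (1c xor 76) xor 65 = 6a xor 65 = 0f
byte 2: (18 xor a1) xor 61 = b9 xor 61 = d8
byte 3: (b7 xor 2f) xor 64 = 98 xor 64 = fc
byte 4: (5b xor 76) xor 65 = 2d xor 65 = 48
byte 5: (84 xor 5d) xor 72 = d9 xor 72 = ab
byte 6: (a5 xor be) xor 20 = 1b xor 20 = 3b
byte 7: (62 xor 67) xor 6b = 05 xor 6b = 6e
byte 8: (5a xor b8) xor 65 = e2 xor 65 = 87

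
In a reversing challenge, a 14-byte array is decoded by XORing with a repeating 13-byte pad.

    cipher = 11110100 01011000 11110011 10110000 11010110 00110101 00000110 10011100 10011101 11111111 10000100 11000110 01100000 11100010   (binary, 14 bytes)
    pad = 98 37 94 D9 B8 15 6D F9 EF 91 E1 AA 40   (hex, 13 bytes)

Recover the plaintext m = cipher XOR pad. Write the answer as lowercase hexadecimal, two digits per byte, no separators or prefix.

The 13-byte key repeats, so the effective keystream is 98 37 94 d9 b8 15 6d f9 ef 91 e1 aa 40 98.
byte 0: 11110100 ⊕ 10011000 = 01101100
byte 1: 01011000 ⊕ 00110111 = 01101111
byte 2: 11110011 ⊕ 10010100 = 01100111
byte 3: 10110000 ⊕ 11011001 = 01101001
byte 4: 11010110 ⊕ 10111000 = 01101110
byte 5: 00110101 ⊕ 00010101 = 00100000
byte 6: 00000110 ⊕ 01101101 = 01101011
byte 7: 10011100 ⊕ 11111001 = 01100101
byte 8: 10011101 ⊕ 11101111 = 01110010
byte 9: 11111111 ⊕ 10010001 = 01101110
byte 10: 10000100 ⊕ 11100001 = 01100101
byte 11: 11000110 ⊕ 10101010 = 01101100
byte 12: 01100000 ⊕ 01000000 = 00100000
byte 13: 11100010 ⊕ 10011000 = 01111010

6c6f67696e206b65726e656c207a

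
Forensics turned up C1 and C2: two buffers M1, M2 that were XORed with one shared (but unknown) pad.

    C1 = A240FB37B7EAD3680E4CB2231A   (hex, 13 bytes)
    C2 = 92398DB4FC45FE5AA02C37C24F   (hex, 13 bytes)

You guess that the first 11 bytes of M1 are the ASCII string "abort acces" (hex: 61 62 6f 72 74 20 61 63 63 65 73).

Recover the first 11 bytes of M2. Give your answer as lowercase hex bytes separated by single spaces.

First, C1 ⊕ C2 = (M1 ⊕ K) ⊕ (M2 ⊕ K) = M1 ⊕ M2, so the key drops out. Then M2 = (M1 ⊕ M2) ⊕ M1 over the first 11 bytes.
byte 0: (a2 xor 92) xor 61 = 30 xor 61 = 51
byte 1: (40 xor 39) xor 62 = 79 xor 62 = 1b
byte 2: (fb xor 8d) xor 6f = 76 xor 6f = 19
byte 3: (37 xor b4) xor 72 = 83 xor 72 = f1
byte 4: (b7 xor fc) xor 74 = 4b xor 74 = 3f
byte 5: (ea xor 45) xor 20 = af xor 20 = 8f
byte 6: (d3 xor fe) xor 61 = 2d xor 61 = 4c
byte 7: (68 xor 5a) xor 63 = 32 xor 63 = 51
byte 8: (0e xor a0) xor 63 = ae xor 63 = cd
byte 9: (4c xor 2c) xor 65 = 60 xor 65 = 05
byte 10: (b2 xor 37) xor 73 = 85 xor 73 = f6

51 1b 19 f1 3f 8f 4c 51 cd 05 f6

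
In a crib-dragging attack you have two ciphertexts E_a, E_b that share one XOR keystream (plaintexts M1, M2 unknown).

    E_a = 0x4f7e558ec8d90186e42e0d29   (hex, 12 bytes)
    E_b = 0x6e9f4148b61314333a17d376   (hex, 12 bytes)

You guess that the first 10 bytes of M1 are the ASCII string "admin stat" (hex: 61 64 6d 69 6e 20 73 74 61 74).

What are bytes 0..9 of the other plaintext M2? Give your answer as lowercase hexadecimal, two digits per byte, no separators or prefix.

First, E_a ⊕ E_b = (M1 ⊕ K) ⊕ (M2 ⊕ K) = M1 ⊕ M2, so the key drops out. Then M2 = (M1 ⊕ M2) ⊕ M1 over the first 10 bytes.
byte 0: (4f ⊕ 6e) ⊕ 61 = 21 ⊕ 61 = 40
byte 1: (7e ⊕ 9f) ⊕ 64 = e1 ⊕ 64 = 85
byte 2: (55 ⊕ 41) ⊕ 6d = 14 ⊕ 6d = 79
byte 3: (8e ⊕ 48) ⊕ 69 = c6 ⊕ 69 = af
byte 4: (c8 ⊕ b6) ⊕ 6e = 7e ⊕ 6e = 10
byte 5: (d9 ⊕ 13) ⊕ 20 = ca ⊕ 20 = ea
byte 6: (01 ⊕ 14) ⊕ 73 = 15 ⊕ 73 = 66
byte 7: (86 ⊕ 33) ⊕ 74 = b5 ⊕ 74 = c1
byte 8: (e4 ⊕ 3a) ⊕ 61 = de ⊕ 61 = bf
byte 9: (2e ⊕ 17) ⊕ 74 = 39 ⊕ 74 = 4d

408579af10ea66c1bf4d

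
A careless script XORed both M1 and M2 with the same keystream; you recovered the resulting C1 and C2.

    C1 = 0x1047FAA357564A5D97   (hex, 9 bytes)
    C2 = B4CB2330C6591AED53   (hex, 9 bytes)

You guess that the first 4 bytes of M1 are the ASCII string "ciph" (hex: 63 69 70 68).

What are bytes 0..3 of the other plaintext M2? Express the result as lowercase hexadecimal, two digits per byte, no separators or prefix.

First, C1 ⊕ C2 = (M1 ⊕ K) ⊕ (M2 ⊕ K) = M1 ⊕ M2, so the key drops out. Then M2 = (M1 ⊕ M2) ⊕ M1 over the first 4 bytes.
byte 0: (10 ^ b4) ^ 63 = a4 ^ 63 = c7
byte 1: (47 ^ cb) ^ 69 = 8c ^ 69 = e5
byte 2: (fa ^ 23) ^ 70 = d9 ^ 70 = a9
byte 3: (a3 ^ 30) ^ 68 = 93 ^ 68 = fb

c7e5a9fb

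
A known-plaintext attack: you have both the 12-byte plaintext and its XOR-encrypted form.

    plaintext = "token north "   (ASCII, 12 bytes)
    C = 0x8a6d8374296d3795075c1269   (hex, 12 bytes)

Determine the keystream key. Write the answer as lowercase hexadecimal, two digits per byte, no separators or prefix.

Since C = plaintext ⊕ key, XORing both sides with plaintext gives key = plaintext ⊕ C.
116 xor 138 = 254
111 xor 109 =   2
107 xor 131 = 232
101 xor 116 =  17
110 xor  41 =  71
 32 xor 109 =  77
110 xor  55 =  89
111 xor 149 = 250
114 xor   7 = 117
116 xor  92 =  40
104 xor  18 = 122
 32 xor 105 =  73

fe02e811474d59fa75287a49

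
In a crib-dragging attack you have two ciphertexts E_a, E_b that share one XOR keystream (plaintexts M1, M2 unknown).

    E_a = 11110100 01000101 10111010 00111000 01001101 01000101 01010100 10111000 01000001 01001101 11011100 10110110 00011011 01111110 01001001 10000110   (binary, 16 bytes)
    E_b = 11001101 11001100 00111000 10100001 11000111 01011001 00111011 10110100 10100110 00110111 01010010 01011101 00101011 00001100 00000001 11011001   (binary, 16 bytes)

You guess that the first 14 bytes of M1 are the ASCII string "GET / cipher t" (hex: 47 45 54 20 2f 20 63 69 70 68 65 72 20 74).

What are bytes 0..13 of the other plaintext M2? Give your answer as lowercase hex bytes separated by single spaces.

7e cc d6 b9 a5 3c 0c 65 97 12 eb 99 10 06

First, E_a ⊕ E_b = (M1 ⊕ K) ⊕ (M2 ⊕ K) = M1 ⊕ M2, so the key drops out. Then M2 = (M1 ⊕ M2) ⊕ M1 over the first 14 bytes.
byte 0: (f4 XOR cd) XOR 47 = 39 XOR 47 = 7e
byte 1: (45 XOR cc) XOR 45 = 89 XOR 45 = cc
byte 2: (ba XOR 38) XOR 54 = 82 XOR 54 = d6
byte 3: (38 XOR a1) XOR 20 = 99 XOR 20 = b9
byte 4: (4d XOR c7) XOR 2f = 8a XOR 2f = a5
byte 5: (45 XOR 59) XOR 20 = 1c XOR 20 = 3c
byte 6: (54 XOR 3b) XOR 63 = 6f XOR 63 = 0c
byte 7: (b8 XOR b4) XOR 69 = 0c XOR 69 = 65
byte 8: (41 XOR a6) XOR 70 = e7 XOR 70 = 97
byte 9: (4d XOR 37) XOR 68 = 7a XOR 68 = 12
byte 10: (dc XOR 52) XOR 65 = 8e XOR 65 = eb
byte 11: (b6 XOR 5d) XOR 72 = eb XOR 72 = 99
byte 12: (1b XOR 2b) XOR 20 = 30 XOR 20 = 10
byte 13: (7e XOR 0c) XOR 74 = 72 XOR 74 = 06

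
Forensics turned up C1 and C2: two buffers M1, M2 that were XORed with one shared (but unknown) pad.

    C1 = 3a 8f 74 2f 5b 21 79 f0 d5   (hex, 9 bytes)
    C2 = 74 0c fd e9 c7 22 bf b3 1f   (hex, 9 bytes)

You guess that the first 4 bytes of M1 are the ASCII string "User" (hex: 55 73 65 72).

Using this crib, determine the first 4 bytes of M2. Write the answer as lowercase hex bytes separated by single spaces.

First, C1 ⊕ C2 = (M1 ⊕ K) ⊕ (M2 ⊕ K) = M1 ⊕ M2, so the key drops out. Then M2 = (M1 ⊕ M2) ⊕ M1 over the first 4 bytes.
byte 0: (3a ⊕ 74) ⊕ 55 = 4e ⊕ 55 = 1b
byte 1: (8f ⊕ 0c) ⊕ 73 = 83 ⊕ 73 = f0
byte 2: (74 ⊕ fd) ⊕ 65 = 89 ⊕ 65 = ec
byte 3: (2f ⊕ e9) ⊕ 72 = c6 ⊕ 72 = b4

1b f0 ec b4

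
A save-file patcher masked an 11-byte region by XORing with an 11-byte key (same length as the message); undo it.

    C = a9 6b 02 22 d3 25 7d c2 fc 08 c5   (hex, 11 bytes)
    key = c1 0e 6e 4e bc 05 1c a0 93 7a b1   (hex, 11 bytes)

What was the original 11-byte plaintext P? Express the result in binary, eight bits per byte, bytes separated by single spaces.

01101000 01100101 01101100 01101100 01101111 00100000 01100001 01100010 01101111 01110010 01110100

10101001 xor 11000001 = 01101000
01101011 xor 00001110 = 01100101
00000010 xor 01101110 = 01101100
00100010 xor 01001110 = 01101100
11010011 xor 10111100 = 01101111
00100101 xor 00000101 = 00100000
01111101 xor 00011100 = 01100001
11000010 xor 10100000 = 01100010
11111100 xor 10010011 = 01101111
00001000 xor 01111010 = 01110010
11000101 xor 10110001 = 01110100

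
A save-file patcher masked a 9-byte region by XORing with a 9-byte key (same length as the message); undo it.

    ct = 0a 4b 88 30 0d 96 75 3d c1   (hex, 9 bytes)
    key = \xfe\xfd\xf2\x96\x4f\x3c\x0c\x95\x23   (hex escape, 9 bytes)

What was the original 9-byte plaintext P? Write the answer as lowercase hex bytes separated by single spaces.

f4 b6 7a a6 42 aa 79 a8 e2

0a xor fe = f4
4b xor fd = b6
88 xor f2 = 7a
30 xor 96 = a6
0d xor 4f = 42
96 xor 3c = aa
75 xor 0c = 79
3d xor 95 = a8
c1 xor 23 = e2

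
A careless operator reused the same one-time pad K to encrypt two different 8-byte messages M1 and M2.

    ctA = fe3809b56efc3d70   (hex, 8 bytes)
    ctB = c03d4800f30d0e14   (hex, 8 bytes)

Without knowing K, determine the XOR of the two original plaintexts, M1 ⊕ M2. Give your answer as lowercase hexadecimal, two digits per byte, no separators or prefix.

ctA ⊕ ctB = (M1 ⊕ K) ⊕ (M2 ⊕ K) = M1 ⊕ M2 — the shared key cancels under XOR.
fe xor c0 = 3e
38 xor 3d = 05
09 xor 48 = 41
b5 xor 00 = b5
6e xor f3 = 9d
fc xor 0d = f1
3d xor 0e = 33
70 xor 14 = 64

3e0541b59df13364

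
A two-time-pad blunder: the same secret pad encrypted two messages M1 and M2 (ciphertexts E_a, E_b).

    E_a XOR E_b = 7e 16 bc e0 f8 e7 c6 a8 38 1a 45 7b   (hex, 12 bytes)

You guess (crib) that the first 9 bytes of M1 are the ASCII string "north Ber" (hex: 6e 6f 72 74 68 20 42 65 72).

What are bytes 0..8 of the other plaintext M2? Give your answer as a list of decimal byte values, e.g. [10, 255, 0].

Since E_a ⊕ E_b = M1 ⊕ M2, XORing with the guessed M1 bytes yields the corresponding M2 bytes: M2 = (E_a ⊕ E_b) ⊕ M1.
126 xor 110 =  16
 22 xor 111 = 121
188 xor 114 = 206
224 xor 116 = 148
248 xor 104 = 144
231 xor  32 = 199
198 xor  66 = 132
168 xor 101 = 205
 56 xor 114 =  74

[16, 121, 206, 148, 144, 199, 132, 205, 74]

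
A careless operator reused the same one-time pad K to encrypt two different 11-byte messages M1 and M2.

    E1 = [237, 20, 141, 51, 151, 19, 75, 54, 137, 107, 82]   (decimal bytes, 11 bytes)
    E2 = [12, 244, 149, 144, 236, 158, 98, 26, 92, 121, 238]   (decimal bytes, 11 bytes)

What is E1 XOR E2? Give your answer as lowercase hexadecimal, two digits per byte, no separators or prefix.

E1 ⊕ E2 = (M1 ⊕ K) ⊕ (M2 ⊕ K) = M1 ⊕ M2 — the shared key cancels under XOR.
ed xor 0c = e1
14 xor f4 = e0
8d xor 95 = 18
33 xor 90 = a3
97 xor ec = 7b
13 xor 9e = 8d
4b xor 62 = 29
36 xor 1a = 2c
89 xor 5c = d5
6b xor 79 = 12
52 xor ee = bc

e1e018a37b8d292cd512bc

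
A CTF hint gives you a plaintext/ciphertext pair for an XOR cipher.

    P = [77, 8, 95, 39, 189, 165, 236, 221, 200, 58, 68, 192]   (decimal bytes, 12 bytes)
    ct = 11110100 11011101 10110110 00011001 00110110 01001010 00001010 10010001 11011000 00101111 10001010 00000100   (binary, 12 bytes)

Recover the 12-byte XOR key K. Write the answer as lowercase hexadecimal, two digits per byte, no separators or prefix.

Since ct = P ⊕ K, XORing both sides with P gives K = P ⊕ ct.
byte 0: 4d XOR f4 = b9
byte 1: 08 XOR dd = d5
byte 2: 5f XOR b6 = e9
byte 3: 27 XOR 19 = 3e
byte 4: bd XOR 36 = 8b
byte 5: a5 XOR 4a = ef
byte 6: ec XOR 0a = e6
byte 7: dd XOR 91 = 4c
byte 8: c8 XOR d8 = 10
byte 9: 3a XOR 2f = 15
byte 10: 44 XOR 8a = ce
byte 11: c0 XOR 04 = c4

b9d5e93e8befe64c1015cec4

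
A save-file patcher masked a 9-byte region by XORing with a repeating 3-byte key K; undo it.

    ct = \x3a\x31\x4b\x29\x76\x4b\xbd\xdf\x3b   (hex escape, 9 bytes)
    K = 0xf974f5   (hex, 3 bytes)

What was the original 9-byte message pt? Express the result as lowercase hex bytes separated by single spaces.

c3 45 be d0 02 be 44 ab ce

The 3-byte key repeats, so the effective keystream is f9 74 f5 f9 74 f5 f9 74 f5.
byte 0: 3a xor f9 = c3
byte 1: 31 xor 74 = 45
byte 2: 4b xor f5 = be
byte 3: 29 xor f9 = d0
byte 4: 76 xor 74 = 02
byte 5: 4b xor f5 = be
byte 6: bd xor f9 = 44
byte 7: df xor 74 = ab
byte 8: 3b xor f5 = ce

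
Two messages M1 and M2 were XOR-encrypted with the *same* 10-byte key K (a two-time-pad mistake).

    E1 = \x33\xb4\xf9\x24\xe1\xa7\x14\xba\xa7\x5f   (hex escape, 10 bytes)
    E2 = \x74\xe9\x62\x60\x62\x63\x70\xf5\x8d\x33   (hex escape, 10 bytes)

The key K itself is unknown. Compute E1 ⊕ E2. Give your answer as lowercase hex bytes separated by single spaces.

47 5d 9b 44 83 c4 64 4f 2a 6c

E1 ⊕ E2 = (M1 ⊕ K) ⊕ (M2 ⊕ K) = M1 ⊕ M2 — the shared key cancels under XOR.
33 XOR 74 = 47
b4 XOR e9 = 5d
f9 XOR 62 = 9b
24 XOR 60 = 44
e1 XOR 62 = 83
a7 XOR 63 = c4
14 XOR 70 = 64
ba XOR f5 = 4f
a7 XOR 8d = 2a
5f XOR 33 = 6c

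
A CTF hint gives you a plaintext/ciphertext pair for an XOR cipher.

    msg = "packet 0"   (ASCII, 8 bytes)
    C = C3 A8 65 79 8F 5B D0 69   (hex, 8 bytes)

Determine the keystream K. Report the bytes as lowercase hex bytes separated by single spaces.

Since C = msg ⊕ K, XORing both sides with msg gives K = msg ⊕ C.
byte 0: 70 ^ c3 = b3
byte 1: 61 ^ a8 = c9
byte 2: 63 ^ 65 = 06
byte 3: 6b ^ 79 = 12
byte 4: 65 ^ 8f = ea
byte 5: 74 ^ 5b = 2f
byte 6: 20 ^ d0 = f0
byte 7: 30 ^ 69 = 59

b3 c9 06 12 ea 2f f0 59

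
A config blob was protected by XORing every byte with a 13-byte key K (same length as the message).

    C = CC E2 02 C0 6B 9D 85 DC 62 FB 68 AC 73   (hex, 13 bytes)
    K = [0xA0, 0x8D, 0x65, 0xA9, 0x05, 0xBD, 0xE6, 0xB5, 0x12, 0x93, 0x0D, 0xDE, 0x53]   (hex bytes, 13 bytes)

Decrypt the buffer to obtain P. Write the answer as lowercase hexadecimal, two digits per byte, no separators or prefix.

6c6f67696e2063697068657220

cc xor a0 = 6c
e2 xor 8d = 6f
02 xor 65 = 67
c0 xor a9 = 69
6b xor 05 = 6e
9d xor bd = 20
85 xor e6 = 63
dc xor b5 = 69
62 xor 12 = 70
fb xor 93 = 68
68 xor 0d = 65
ac xor de = 72
73 xor 53 = 20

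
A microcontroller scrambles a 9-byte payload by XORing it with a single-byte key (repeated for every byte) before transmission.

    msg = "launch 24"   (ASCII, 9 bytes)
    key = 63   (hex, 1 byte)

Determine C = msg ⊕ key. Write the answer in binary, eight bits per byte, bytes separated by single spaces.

The 1-byte key repeats, so the effective keystream is 63 63 63 63 63 63 63 63 63.
byte 0: 6c XOR 63 = 0f
byte 1: 61 XOR 63 = 02
byte 2: 75 XOR 63 = 16
byte 3: 6e XOR 63 = 0d
byte 4: 63 XOR 63 = 00
byte 5: 68 XOR 63 = 0b
byte 6: 20 XOR 63 = 43
byte 7: 32 XOR 63 = 51
byte 8: 34 XOR 63 = 57

00001111 00000010 00010110 00001101 00000000 00001011 01000011 01010001 01010111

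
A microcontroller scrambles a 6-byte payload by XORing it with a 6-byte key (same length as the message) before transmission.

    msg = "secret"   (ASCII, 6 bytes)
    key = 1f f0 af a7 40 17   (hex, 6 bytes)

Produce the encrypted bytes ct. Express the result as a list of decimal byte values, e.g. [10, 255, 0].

XOR is its own inverse, so applying the key byte-wise gives the result directly.
73 ^ 1f = 6c
65 ^ f0 = 95
63 ^ af = cc
72 ^ a7 = d5
65 ^ 40 = 25
74 ^ 17 = 63

[108, 149, 204, 213, 37, 99]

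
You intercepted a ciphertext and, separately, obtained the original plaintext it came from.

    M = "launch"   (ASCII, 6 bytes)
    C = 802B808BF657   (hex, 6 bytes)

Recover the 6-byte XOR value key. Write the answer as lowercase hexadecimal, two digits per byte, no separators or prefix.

ec4af5e5953f

Since C = M ⊕ key, XORing both sides with M gives key = M ⊕ C.
byte 0: 01101100 ⊕ 10000000 = 11101100
byte 1: 01100001 ⊕ 00101011 = 01001010
byte 2: 01110101 ⊕ 10000000 = 11110101
byte 3: 01101110 ⊕ 10001011 = 11100101
byte 4: 01100011 ⊕ 11110110 = 10010101
byte 5: 01101000 ⊕ 01010111 = 00111111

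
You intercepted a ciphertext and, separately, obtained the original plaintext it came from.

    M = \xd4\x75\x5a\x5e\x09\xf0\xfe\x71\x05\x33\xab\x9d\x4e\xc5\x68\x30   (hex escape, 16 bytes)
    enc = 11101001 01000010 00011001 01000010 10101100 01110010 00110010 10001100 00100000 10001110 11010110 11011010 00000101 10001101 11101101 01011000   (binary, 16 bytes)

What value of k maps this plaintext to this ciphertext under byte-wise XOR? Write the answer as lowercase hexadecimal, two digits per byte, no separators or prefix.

3d37431ca582ccfd25bd7d474b488568

Since enc = M ⊕ k, XORing both sides with M gives k = M ⊕ enc.
byte 0: d4 ^ e9 = 3d
byte 1: 75 ^ 42 = 37
byte 2: 5a ^ 19 = 43
byte 3: 5e ^ 42 = 1c
byte 4: 09 ^ ac = a5
byte 5: f0 ^ 72 = 82
byte 6: fe ^ 32 = cc
byte 7: 71 ^ 8c = fd
byte 8: 05 ^ 20 = 25
byte 9: 33 ^ 8e = bd
byte 10: ab ^ d6 = 7d
byte 11: 9d ^ da = 47
byte 12: 4e ^ 05 = 4b
byte 13: c5 ^ 8d = 48
byte 14: 68 ^ ed = 85
byte 15: 30 ^ 58 = 68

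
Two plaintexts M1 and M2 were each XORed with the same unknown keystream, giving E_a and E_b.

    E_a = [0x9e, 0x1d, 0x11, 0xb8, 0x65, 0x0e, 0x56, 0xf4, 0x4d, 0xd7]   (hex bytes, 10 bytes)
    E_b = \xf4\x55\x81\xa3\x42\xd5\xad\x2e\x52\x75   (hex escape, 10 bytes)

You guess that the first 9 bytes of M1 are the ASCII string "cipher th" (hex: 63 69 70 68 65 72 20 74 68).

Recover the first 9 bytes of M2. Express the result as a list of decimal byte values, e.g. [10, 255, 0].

First, E_a ⊕ E_b = (M1 ⊕ K) ⊕ (M2 ⊕ K) = M1 ⊕ M2, so the key drops out. Then M2 = (M1 ⊕ M2) ⊕ M1 over the first 9 bytes.
byte 0: (9e xor f4) xor 63 = 6a xor 63 = 09
byte 1: (1d xor 55) xor 69 = 48 xor 69 = 21
byte 2: (11 xor 81) xor 70 = 90 xor 70 = e0
byte 3: (b8 xor a3) xor 68 = 1b xor 68 = 73
byte 4: (65 xor 42) xor 65 = 27 xor 65 = 42
byte 5: (0e xor d5) xor 72 = db xor 72 = a9
byte 6: (56 xor ad) xor 20 = fb xor 20 = db
byte 7: (f4 xor 2e) xor 74 = da xor 74 = ae
byte 8: (4d xor 52) xor 68 = 1f xor 68 = 77

[9, 33, 224, 115, 66, 169, 219, 174, 119]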